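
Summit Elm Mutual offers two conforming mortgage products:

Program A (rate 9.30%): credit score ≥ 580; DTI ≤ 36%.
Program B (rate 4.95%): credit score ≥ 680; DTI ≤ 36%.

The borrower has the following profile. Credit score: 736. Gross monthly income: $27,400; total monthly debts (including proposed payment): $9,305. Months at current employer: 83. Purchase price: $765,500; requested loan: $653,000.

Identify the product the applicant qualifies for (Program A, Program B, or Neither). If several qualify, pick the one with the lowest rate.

DTI = 9,305/27,400 = 34%.
LTV = 653,000/765,500 = 85.3%.
Program A: score 736 ≥ 580; DTI 34% ≤ 36% → qualifies.
Program B: score 736 ≥ 680; DTI 34% ≤ 36% → qualifies.
Qualifying: Program A, Program B. Lowest rate is 4.95% → Program B.

Program B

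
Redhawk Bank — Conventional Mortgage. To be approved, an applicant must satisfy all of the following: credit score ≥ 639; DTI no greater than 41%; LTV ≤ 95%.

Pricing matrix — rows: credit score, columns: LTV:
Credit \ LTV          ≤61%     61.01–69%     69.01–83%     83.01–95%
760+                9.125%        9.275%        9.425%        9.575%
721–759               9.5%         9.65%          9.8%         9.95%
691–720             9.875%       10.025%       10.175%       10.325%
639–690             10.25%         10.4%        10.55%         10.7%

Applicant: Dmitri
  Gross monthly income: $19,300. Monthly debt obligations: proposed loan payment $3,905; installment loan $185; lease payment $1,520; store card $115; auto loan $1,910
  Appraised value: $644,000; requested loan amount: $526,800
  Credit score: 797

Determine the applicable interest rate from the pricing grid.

9.425%

Credit score 797 ≥ 639; Total monthly debts = (3,905 + 185 + 1,520 + 115 + 1,910) = 7,635. Debt-to-income = 7,635/19,300 = 39.6% — meets 41% limit
LTV: 526,800 ÷ 644,000 = 81.8%, within 95% cap
Row: 797 falls in 760+. Column: 81.8% falls in 69.01–83%. Rate = 9.425%.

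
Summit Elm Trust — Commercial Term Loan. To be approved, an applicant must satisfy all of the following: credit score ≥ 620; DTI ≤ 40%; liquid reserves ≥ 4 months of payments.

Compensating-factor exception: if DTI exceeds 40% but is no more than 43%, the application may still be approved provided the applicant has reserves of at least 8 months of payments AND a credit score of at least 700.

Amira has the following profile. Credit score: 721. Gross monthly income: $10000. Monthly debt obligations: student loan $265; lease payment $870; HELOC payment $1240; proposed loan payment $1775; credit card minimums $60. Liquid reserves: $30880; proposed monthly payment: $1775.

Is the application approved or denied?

Credit score 721 ≥ 620 (meets base)
Total debts = (265 + 870 + 1,240 + 1,775 + 60) = 4,210. DTI: 4,210 ÷ 10,000 = 42.1%, over the 40% base limit.
Liquid reserves cover 30,880/1,775 = 17.4 months — ≥ 4 required
DTI 42.1% is within the 40%–43% exception band; checking compensating factors.
Override check — reserves: 17.4 mo (ok); score: 721 (ok).
Both override conditions satisfied; DTI exception granted.

Approved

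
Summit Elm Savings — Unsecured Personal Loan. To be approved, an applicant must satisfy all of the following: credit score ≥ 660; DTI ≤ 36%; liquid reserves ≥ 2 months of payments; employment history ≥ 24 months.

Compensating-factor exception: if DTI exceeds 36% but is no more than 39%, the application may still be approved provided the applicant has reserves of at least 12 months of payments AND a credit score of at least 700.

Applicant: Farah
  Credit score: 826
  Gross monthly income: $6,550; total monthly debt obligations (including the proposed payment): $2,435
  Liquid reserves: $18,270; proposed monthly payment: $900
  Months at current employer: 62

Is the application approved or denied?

Credit score 826 ≥ 660 (meets base)
DTI: 2,435 ÷ 6,550 = 37.2%, over the 36% base limit.
Reserves = 18,270/900 = 20.3 months ≥ 2
Employment 62 ≥ 24 months
DTI 37.2% is within the 36%–39% exception band; checking compensating factors.
Override check — reserves: 20.3 mo (ok); score: 826 (ok).
Both compensating conditions met → exception applies.

Approved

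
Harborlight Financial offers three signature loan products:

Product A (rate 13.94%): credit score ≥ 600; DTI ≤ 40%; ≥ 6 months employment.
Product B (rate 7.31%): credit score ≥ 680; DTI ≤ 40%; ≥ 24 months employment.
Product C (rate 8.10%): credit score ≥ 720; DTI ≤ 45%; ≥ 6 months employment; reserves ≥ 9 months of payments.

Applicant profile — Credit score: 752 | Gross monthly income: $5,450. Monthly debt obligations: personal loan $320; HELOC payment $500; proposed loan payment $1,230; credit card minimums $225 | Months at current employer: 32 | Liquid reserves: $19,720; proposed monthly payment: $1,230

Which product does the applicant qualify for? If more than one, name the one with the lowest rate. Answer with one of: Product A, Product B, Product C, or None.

Total debts = (320 + 500 + 1,230 + 225) = 2,275; DTI = 2,275/5,450 = 41.7%.
Reserves = 19,720/1,230 = 16.0 months.
Product A: score 752 ≥ 600; DTI 41.7% > 40%; employment 32 ≥ 6 mo → does not qualify.
Product B: score 752 ≥ 680; DTI 41.7% > 40%; employment 32 ≥ 24 mo → does not qualify.
Product C: score 752 ≥ 720; DTI 41.7% ≤ 45%; employment 32 ≥ 6 mo; reserves 16.0 ≥ 9 mo → qualifies.

Product C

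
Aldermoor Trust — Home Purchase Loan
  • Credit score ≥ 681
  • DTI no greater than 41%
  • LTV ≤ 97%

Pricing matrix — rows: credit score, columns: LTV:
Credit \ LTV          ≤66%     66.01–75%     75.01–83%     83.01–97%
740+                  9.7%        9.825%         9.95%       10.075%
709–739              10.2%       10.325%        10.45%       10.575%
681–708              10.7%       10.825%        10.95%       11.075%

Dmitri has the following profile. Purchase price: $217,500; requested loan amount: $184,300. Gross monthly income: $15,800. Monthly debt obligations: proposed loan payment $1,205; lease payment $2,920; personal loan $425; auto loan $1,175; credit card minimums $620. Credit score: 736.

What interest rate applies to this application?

Credit score 736 ≥ 681; Total monthly debts = (1,205 + 2,920 + 425 + 1,175 + 620) = 6,345. Debt-to-income = 6,345/15,800 = 40.2% — meets 41% limit
LTV: 184,300 ÷ 217,500 = 84.7%, within 97% cap
Score 736 is in the 709–739 band; LTV 84.7% is in the 83.01–97% band → 10.575%.

10.575%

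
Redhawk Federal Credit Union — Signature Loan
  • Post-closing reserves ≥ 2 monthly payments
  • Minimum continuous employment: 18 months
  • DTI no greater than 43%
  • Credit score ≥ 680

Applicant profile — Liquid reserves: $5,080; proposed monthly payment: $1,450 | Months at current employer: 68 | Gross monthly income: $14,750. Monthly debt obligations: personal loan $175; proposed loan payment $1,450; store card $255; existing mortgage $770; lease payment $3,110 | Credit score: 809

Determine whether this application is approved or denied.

Liquid reserves cover 5,080/1,450 = 3.5 months — ≥ 2 required
Employment 68 ≥ 18 months
Total monthly debts = (175 + 1,450 + 255 + 770 + 3,110) = 5,760. DTI = 5,760/14,750 = 39.1% ≤ 43%
Credit score 809 ≥ 680 (meets)
All criteria satisfied.

Approved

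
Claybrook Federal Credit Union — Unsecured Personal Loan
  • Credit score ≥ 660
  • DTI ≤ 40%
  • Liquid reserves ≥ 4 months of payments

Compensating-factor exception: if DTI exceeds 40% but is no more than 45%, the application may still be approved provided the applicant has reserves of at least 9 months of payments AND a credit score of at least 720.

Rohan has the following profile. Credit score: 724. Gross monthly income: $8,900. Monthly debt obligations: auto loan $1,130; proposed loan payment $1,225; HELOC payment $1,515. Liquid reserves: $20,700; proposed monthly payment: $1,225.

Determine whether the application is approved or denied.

Credit score 724 ≥ 660 (meets base)
Total debts = (1,130 + 1,225 + 1,515) = 3,870. DTI: 3,870 ÷ 8,900 = 43.5%, over the 40% base limit.
Reserves: 20,700 ÷ 1,225 = 16.9 months (meets 4-month minimum)
43.5% falls in the override range (40%–45%), so the compensating-factor test applies.
Override check — reserves: 16.9 mo (ok); score: 724 (ok).
Both override conditions satisfied; DTI exception granted.

Approved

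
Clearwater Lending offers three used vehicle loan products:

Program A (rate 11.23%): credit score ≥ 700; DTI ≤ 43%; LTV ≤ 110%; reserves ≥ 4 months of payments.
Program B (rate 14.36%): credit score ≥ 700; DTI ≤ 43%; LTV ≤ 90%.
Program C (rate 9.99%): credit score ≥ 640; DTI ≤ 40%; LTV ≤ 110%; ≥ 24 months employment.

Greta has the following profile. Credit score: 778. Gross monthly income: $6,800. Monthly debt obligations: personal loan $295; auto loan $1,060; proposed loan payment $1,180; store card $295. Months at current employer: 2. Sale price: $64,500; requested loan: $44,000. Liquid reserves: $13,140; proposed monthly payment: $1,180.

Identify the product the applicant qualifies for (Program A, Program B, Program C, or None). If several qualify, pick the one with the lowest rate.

Program A

Total debts = (295 + 1,060 + 1,180 + 295) = 2,830; DTI = 2,830/6,800 = 41.6%.
LTV = 44,000/64,500 = 68.2%.
Reserves = 13,140/1,180 = 11.1 months.
Program A: score 778 ≥ 700; DTI 41.6% ≤ 43%; LTV 68.2% ≤ 110%; reserves 11.1 ≥ 4 mo → qualifies.
Program B: score 778 ≥ 700; DTI 41.6% ≤ 43%; LTV 68.2% ≤ 90% → qualifies.
Program C: score 778 ≥ 640; DTI 41.6% > 40%; LTV 68.2% ≤ 110%; employment 2 < 24 mo → does not qualify.
Qualifying: Program A, Program B. Lowest rate is 11.23% → Program A.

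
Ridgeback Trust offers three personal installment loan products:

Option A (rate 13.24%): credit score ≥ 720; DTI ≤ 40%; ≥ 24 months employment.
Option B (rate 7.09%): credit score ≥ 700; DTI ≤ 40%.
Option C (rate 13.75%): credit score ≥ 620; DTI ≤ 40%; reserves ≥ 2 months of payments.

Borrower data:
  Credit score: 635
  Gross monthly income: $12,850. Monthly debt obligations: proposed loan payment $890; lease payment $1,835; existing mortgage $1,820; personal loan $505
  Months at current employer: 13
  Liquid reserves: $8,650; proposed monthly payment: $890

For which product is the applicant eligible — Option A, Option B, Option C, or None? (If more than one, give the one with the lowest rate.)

Option C

Total debts = (890 + 1,835 + 1,820 + 505) = 5,050; DTI = 5,050/12,850 = 39.3%.
Reserves = 8,650/890 = 9.7 months.
Option A: score 635 < 720; DTI 39.3% ≤ 40%; employment 13 < 24 mo → does not qualify.
Option B: score 635 < 700; DTI 39.3% ≤ 40% → does not qualify.
Option C: score 635 ≥ 620; DTI 39.3% ≤ 40%; reserves 9.7 ≥ 2 mo → qualifies.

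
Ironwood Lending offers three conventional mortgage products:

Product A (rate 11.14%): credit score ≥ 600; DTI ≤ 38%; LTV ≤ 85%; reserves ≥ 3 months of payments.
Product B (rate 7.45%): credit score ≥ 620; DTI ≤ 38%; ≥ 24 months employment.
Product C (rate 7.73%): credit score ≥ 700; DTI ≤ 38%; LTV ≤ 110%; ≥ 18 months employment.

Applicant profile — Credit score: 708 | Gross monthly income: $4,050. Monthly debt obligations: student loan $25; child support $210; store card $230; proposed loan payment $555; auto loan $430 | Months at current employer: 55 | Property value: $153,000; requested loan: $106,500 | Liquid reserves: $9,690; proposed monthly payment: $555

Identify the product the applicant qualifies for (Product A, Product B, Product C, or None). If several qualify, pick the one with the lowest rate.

Total debts = (25 + 210 + 230 + 555 + 430) = 1,450; DTI = 1,450/4,050 = 35.8%.
LTV = 106,500/153,000 = 69.6%.
Reserves = 9,690/555 = 17.5 months.
Product A: score 708 ≥ 600; DTI 35.8% ≤ 38%; LTV 69.6% ≤ 85%; reserves 17.5 ≥ 3 mo → qualifies.
Product B: score 708 ≥ 620; DTI 35.8% ≤ 38%; employment 55 ≥ 24 mo → qualifies.
Product C: score 708 ≥ 700; DTI 35.8% ≤ 38%; LTV 69.6% ≤ 110%; employment 55 ≥ 18 mo → qualifies.
Qualifying: Product A, Product B, Product C. Lowest rate is 7.45% → Product B.

Product B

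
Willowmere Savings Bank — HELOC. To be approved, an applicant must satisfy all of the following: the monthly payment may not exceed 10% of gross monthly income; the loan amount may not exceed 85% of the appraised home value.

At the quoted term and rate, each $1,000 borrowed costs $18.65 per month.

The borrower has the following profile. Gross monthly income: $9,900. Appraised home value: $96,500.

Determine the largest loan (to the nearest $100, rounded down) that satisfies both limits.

$53,000

Payment cap: 10% × $9,900 = $990/month.
At $18.65 per $1,000, that supports 990/18.65 × 1,000 ≈ $53,083 → $53,000.
LTV cap: 85% × $96,500 = $82,025 → $82,000.
Binding constraint: payment-to-income.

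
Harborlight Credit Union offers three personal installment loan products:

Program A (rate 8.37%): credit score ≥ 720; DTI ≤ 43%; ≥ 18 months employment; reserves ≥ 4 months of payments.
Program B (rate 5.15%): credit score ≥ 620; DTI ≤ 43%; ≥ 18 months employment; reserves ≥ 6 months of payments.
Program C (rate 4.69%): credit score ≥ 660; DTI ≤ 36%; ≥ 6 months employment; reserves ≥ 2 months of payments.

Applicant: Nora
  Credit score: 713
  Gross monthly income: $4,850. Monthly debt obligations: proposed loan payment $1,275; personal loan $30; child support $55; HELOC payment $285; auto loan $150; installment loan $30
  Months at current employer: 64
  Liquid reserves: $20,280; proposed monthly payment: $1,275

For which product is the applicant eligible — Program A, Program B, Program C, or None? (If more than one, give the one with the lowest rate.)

Program B

Total debts = (1,275 + 30 + 55 + 285 + 150 + 30) = 1,825; DTI = 1,825/4,850 = 37.6%.
Reserves = 20,280/1,275 = 15.9 months.
Program A: score 713 < 720; DTI 37.6% ≤ 43%; employment 64 ≥ 18 mo; reserves 15.9 ≥ 4 mo → does not qualify.
Program B: score 713 ≥ 620; DTI 37.6% ≤ 43%; employment 64 ≥ 18 mo; reserves 15.9 ≥ 6 mo → qualifies.
Program C: score 713 ≥ 660; DTI 37.6% > 36%; employment 64 ≥ 6 mo; reserves 15.9 ≥ 2 mo → does not qualify.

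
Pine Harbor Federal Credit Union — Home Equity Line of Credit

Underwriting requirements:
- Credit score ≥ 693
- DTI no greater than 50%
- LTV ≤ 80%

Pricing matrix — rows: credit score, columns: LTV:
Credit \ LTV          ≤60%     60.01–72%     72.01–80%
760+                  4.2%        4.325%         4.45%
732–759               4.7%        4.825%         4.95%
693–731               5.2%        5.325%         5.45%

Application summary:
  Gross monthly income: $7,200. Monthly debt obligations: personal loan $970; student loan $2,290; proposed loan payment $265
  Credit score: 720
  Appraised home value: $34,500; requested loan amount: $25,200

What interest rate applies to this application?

Credit score 720 ≥ 693; Total monthly debts = (970 + 2,290 + 265) = 3,525. DTI = 3,525/7,200 = 49% ≤ 50%
LTV: 25,200 ÷ 34,500 = 73%, within 80% cap
Row: 720 falls in 693–731. Column: 73% falls in 72.01–80%. Rate = 5.45%.

5.45%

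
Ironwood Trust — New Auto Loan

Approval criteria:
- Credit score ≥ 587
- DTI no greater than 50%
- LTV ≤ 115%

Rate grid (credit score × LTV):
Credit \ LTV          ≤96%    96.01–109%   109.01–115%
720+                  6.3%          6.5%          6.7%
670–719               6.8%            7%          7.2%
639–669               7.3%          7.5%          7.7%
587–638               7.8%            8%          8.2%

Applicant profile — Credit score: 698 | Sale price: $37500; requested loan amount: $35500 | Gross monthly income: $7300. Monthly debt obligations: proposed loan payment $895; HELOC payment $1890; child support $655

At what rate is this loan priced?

Credit score 698 ≥ 587; Total monthly debts = (895 + 1,890 + 655) = 3,440. DTI = 3,440/7,300 = 47.1% ≤ 50%
Loan-to-value = 35,500/37,500 = 94.7% — pass (115% max)
Score 698 is in the 670–719 band; LTV 94.7% is in the ≤96% band → 6.8%.

6.8%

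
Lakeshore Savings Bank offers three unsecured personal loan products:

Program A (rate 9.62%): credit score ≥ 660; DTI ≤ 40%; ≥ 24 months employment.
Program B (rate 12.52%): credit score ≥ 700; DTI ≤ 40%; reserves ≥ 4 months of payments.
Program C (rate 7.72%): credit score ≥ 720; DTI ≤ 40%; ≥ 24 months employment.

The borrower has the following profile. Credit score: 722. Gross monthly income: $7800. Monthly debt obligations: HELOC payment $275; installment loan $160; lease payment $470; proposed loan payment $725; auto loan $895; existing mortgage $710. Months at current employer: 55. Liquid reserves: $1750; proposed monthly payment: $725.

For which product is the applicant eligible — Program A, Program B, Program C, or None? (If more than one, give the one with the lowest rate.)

None

Total debts = (275 + 160 + 470 + 725 + 895 + 710) = 3,235; DTI = 3,235/7,800 = 41.5%.
Reserves = 1,750/725 = 2.4 months.
Program A: score 722 ≥ 660; DTI 41.5% > 40%; employment 55 ≥ 24 mo → does not qualify.
Program B: score 722 ≥ 700; DTI 41.5% > 40%; reserves 2.4 < 4 mo → does not qualify.
Program C: score 722 ≥ 720; DTI 41.5% > 40%; employment 55 ≥ 24 mo → does not qualify.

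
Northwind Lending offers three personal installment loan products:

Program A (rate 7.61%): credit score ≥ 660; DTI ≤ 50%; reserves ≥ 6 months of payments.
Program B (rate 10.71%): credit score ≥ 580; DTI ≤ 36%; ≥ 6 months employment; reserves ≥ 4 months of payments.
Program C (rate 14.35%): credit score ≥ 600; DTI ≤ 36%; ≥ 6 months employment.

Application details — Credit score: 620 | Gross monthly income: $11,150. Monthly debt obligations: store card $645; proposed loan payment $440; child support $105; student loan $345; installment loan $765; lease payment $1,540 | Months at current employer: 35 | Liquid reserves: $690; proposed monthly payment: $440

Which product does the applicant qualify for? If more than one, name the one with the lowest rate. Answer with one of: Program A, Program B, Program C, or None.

Program C

Total debts = (645 + 440 + 105 + 345 + 765 + 1,540) = 3,840; DTI = 3,840/11,150 = 34.4%.
Reserves = 690/440 = 1.6 months.
Program A: score 620 < 660; DTI 34.4% ≤ 50%; reserves 1.6 < 6 mo → does not qualify.
Program B: score 620 ≥ 580; DTI 34.4% ≤ 36%; employment 35 ≥ 6 mo; reserves 1.6 < 4 mo → does not qualify.
Program C: score 620 ≥ 600; DTI 34.4% ≤ 36%; employment 35 ≥ 6 mo → qualifies.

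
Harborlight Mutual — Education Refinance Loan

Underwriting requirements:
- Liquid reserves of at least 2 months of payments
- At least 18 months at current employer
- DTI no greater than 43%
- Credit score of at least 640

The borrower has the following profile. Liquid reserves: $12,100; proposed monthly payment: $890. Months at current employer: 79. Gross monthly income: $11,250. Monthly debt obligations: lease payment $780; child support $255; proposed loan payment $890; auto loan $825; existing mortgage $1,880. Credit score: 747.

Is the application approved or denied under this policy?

Approved

Reserves: 12,100 ÷ 890 = 13.6 months (meets 2-month minimum)
Employment 79 ≥ 18 months
Total monthly debts = (780 + 255 + 890 + 825 + 1,880) = 4,630. DTI = 4,630/11,250 = 41.2% ≤ 43%
Credit score 747 ≥ 640 (meets)
All criteria satisfied.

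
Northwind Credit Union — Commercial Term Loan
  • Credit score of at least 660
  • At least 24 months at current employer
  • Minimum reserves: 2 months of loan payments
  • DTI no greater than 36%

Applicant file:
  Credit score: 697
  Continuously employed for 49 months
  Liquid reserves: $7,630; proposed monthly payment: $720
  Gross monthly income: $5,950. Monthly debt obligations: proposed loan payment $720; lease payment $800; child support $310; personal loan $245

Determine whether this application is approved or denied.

Approved

Credit score 697 ≥ 660 (meets)
Employment 49 ≥ 24 months
Reserves = 7,630/720 = 10.6 months ≥ 2
Total monthly debts = (720 + 800 + 310 + 245) = 2,075. DTI: 2,075 ÷ 5,950 = 34.9%, within the 36% cap
All criteria satisfied.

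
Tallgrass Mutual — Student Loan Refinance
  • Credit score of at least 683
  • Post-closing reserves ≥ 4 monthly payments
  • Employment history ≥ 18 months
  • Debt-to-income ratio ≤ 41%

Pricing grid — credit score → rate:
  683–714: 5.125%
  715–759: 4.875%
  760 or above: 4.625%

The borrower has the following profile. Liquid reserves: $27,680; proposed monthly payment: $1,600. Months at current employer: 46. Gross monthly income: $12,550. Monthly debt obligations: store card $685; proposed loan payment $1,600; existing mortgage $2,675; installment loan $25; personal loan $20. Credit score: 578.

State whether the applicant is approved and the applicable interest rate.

Denied

Credit score 578 < 683 (below minimum)
Reserves = 27,680/1,600 = 17.3 months ≥ 4
Total monthly debts = (685 + 1,600 + 2,675 + 25 + 20) = 5,005. DTI = 5,005/12,550 = 39.9% ≤ 41%
Employment 46 ≥ 18 months
Not all requirements met → denied.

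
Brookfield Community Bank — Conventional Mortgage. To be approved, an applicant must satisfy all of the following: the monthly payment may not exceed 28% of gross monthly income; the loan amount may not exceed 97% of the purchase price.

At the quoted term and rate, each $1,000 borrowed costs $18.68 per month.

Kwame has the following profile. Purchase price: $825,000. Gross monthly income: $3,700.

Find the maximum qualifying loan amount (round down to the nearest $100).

Payment cap: 28% × $3,700 = $1,036/month.
At $18.68 per $1,000, that supports 1,036/18.68 × 1,000 ≈ $55,460 → $55,400.
LTV cap: 97% × $825,000 = $800,250 → $800,200.
Binding constraint: payment-to-income.

$55,400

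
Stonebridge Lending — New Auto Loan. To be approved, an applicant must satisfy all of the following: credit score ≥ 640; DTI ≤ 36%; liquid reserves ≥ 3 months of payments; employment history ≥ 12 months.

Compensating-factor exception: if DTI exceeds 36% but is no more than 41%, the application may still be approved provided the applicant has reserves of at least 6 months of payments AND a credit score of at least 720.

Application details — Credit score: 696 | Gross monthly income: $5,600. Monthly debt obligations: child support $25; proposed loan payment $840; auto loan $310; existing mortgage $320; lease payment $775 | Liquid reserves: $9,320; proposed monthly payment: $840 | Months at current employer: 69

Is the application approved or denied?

Denied

Credit score 696 ≥ 640 (meets base)
Total debts = (25 + 840 + 310 + 320 + 775) = 2,270. DTI = 2,270/5,600 = 40.5% > 36% — standard DTI limit exceeded.
Reserves: 9,320 ÷ 840 = 11.1 months (meets 3-month minimum)
Employment 69 ≥ 12 months
40.5% falls in the override range (36%–41%), so the compensating-factor test applies.
Reserves 11.1 ≥ 6 months; credit score 696 < 720.
Compensating-factor requirement not fully met.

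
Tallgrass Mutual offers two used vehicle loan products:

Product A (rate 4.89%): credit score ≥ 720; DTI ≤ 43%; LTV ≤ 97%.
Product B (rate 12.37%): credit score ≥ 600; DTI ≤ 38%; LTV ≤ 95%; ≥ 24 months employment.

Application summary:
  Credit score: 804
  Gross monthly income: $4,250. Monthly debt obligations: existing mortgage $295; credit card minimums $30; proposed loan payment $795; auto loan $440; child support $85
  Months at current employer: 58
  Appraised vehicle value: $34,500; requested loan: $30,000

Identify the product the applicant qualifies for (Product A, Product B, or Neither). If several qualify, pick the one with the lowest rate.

Product A

Total debts = (295 + 30 + 795 + 440 + 85) = 1,645; DTI = 1,645/4,250 = 38.7%.
LTV = 30,000/34,500 = 87%.
Product A: score 804 ≥ 720; DTI 38.7% ≤ 43%; LTV 87% ≤ 97% → qualifies.
Product B: score 804 ≥ 600; DTI 38.7% > 38%; LTV 87% ≤ 95%; employment 58 ≥ 24 mo → does not qualify.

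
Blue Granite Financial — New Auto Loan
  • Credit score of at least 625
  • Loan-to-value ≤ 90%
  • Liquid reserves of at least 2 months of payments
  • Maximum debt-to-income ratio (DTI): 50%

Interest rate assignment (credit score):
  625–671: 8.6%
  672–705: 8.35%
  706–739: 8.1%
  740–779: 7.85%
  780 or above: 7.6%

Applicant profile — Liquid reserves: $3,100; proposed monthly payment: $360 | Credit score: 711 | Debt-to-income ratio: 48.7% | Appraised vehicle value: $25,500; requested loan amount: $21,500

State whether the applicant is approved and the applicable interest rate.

Approved at 8.1%

Credit score 711 ≥ 625 (meets minimum)
Reserves: 3,100 ÷ 360 = 8.6 months (meets 2-month minimum)
Debt-to-income 48.7% vs 50% cap — pass
Loan-to-value = 21,500/25,500 = 84.3% — pass (90% max)
All requirements met. Score 711 falls in the 706–739 tier → 8.1%.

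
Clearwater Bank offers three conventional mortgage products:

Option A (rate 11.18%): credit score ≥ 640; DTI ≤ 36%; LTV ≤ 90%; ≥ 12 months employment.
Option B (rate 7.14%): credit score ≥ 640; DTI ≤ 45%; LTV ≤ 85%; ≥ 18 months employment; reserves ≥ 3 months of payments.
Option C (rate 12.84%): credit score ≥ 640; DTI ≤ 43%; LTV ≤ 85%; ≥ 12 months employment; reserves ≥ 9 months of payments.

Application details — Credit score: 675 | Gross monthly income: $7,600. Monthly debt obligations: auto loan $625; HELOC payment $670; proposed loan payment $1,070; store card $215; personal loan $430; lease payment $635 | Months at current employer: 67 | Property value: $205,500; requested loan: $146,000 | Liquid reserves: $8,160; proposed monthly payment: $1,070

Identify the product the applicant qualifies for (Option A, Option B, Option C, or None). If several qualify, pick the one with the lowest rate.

None

Total debts = (625 + 670 + 1,070 + 215 + 430 + 635) = 3,645; DTI = 3,645/7,600 = 48%.
LTV = 146,000/205,500 = 71%.
Reserves = 8,160/1,070 = 7.6 months.
Option A: score 675 ≥ 640; DTI 48% > 36%; LTV 71% ≤ 90%; employment 67 ≥ 12 mo → does not qualify.
Option B: score 675 ≥ 640; DTI 48% > 45%; LTV 71% ≤ 85%; employment 67 ≥ 18 mo; reserves 7.6 ≥ 3 mo → does not qualify.
Option C: score 675 ≥ 640; DTI 48% > 43%; LTV 71% ≤ 85%; employment 67 ≥ 12 mo; reserves 7.6 < 9 mo → does not qualify.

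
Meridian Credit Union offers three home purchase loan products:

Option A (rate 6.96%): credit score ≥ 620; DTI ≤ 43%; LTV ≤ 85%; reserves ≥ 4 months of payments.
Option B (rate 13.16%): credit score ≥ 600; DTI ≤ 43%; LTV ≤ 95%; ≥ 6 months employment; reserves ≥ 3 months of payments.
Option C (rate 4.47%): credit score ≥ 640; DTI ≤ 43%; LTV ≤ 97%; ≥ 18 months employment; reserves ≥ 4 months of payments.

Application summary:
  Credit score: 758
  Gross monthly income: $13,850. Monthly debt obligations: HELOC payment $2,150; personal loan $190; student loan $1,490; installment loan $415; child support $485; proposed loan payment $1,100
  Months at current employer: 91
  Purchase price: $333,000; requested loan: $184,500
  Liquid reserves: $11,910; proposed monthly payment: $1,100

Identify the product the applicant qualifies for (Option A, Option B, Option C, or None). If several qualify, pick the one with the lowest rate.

Total debts = (2,150 + 190 + 1,490 + 415 + 485 + 1,100) = 5,830; DTI = 5,830/13,850 = 42.1%.
LTV = 184,500/333,000 = 55.4%.
Reserves = 11,910/1,100 = 10.8 months.
Option A: score 758 ≥ 620; DTI 42.1% ≤ 43%; LTV 55.4% ≤ 85%; reserves 10.8 ≥ 4 mo → qualifies.
Option B: score 758 ≥ 600; DTI 42.1% ≤ 43%; LTV 55.4% ≤ 95%; employment 91 ≥ 6 mo; reserves 10.8 ≥ 3 mo → qualifies.
Option C: score 758 ≥ 640; DTI 42.1% ≤ 43%; LTV 55.4% ≤ 97%; employment 91 ≥ 18 mo; reserves 10.8 ≥ 4 mo → qualifies.
Qualifying: Option A, Option B, Option C. Lowest rate is 4.47% → Option C.

Option C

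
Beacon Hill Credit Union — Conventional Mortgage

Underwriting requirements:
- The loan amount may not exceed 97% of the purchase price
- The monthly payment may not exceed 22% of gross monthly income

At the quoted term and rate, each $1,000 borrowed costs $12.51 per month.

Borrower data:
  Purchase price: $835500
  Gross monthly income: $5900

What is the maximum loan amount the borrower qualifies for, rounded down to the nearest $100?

$103,700

Payment cap: 22% × $5,900 = $1,298/month.
At $12.51 per $1,000, that supports 1,298/12.51 × 1,000 ≈ $103,756 → $103,700.
LTV cap: 97% × $835,500 = $810,435 → $810,400.
Binding constraint: payment-to-income.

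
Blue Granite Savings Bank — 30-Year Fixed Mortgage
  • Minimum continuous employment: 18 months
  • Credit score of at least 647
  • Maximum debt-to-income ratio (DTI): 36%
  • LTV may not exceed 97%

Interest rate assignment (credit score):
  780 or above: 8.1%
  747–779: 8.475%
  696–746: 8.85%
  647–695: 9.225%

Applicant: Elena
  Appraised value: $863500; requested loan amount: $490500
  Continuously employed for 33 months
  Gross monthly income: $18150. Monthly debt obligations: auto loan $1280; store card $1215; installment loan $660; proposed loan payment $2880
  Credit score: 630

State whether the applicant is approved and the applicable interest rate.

Denied

Credit score 630 < 647 (below minimum)
Employment 33 ≥ 18 months
Total monthly debts = (1,280 + 1,215 + 660 + 2,880) = 6,035. DTI = 6,035/18,150 = 33.3% ≤ 36%
LTV = 490,500/863,500 = 56.8% ≤ 97%
Not all requirements met → denied.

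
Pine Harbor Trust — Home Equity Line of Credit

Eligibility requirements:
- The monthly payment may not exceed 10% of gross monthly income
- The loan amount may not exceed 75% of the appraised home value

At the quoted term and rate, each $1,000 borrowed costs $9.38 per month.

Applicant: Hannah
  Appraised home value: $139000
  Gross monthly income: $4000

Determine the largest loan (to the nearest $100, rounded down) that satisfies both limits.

Payment cap: 10% × $4,000 = $400/month.
At $9.38 per $1,000, that supports 400/9.38 × 1,000 ≈ $42,643 → $42,600.
LTV cap: 75% × $139,000 = $104,250 → $104,200.
Binding constraint: payment-to-income.

$42,600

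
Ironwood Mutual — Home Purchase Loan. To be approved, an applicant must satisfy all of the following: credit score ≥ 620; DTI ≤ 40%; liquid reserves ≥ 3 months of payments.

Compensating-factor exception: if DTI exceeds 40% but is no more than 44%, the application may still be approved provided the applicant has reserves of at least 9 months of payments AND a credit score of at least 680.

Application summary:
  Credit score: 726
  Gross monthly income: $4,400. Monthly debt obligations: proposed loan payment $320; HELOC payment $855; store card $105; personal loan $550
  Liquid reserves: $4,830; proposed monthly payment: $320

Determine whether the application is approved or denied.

Approved

Credit score 726 ≥ 620 (meets base)
Total debts = (320 + 855 + 105 + 550) = 1,830. DTI: 1,830 ÷ 4,400 = 41.6%, over the 40% base limit.
Reserves = 4,830/320 = 15.1 months ≥ 3
DTI 41.6% is within the 40%–44% exception band; checking compensating factors.
Override check — reserves: 15.1 mo (ok); score: 726 (ok).
Both compensating conditions met → exception applies.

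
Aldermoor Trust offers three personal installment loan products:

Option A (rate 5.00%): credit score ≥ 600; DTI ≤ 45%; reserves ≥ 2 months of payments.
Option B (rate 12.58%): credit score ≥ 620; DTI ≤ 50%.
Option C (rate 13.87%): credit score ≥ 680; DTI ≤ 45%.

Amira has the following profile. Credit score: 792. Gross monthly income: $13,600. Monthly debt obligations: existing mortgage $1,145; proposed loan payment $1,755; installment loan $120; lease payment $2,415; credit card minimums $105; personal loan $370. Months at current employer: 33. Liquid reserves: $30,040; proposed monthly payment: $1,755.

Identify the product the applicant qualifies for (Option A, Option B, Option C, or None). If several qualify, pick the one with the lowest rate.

Option A

Total debts = (1,145 + 1,755 + 120 + 2,415 + 105 + 370) = 5,910; DTI = 5,910/13,600 = 43.5%.
Reserves = 30,040/1,755 = 17.1 months.
Option A: score 792 ≥ 600; DTI 43.5% ≤ 45%; reserves 17.1 ≥ 2 mo → qualifies.
Option B: score 792 ≥ 620; DTI 43.5% ≤ 50% → qualifies.
Option C: score 792 ≥ 680; DTI 43.5% ≤ 45% → qualifies.
Qualifying: Option A, Option B, Option C. Lowest rate is 5.00% → Option A.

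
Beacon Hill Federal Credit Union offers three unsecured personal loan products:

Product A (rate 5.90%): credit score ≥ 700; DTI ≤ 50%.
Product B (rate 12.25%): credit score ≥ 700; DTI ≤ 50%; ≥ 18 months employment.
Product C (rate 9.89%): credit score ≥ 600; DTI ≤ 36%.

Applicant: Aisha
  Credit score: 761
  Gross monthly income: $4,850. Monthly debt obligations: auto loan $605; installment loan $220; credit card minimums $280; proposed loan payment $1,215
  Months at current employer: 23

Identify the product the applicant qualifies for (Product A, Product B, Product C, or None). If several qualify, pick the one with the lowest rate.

Total debts = (605 + 220 + 280 + 1,215) = 2,320; DTI = 2,320/4,850 = 47.8%.
Product A: score 761 ≥ 700; DTI 47.8% ≤ 50% → qualifies.
Product B: score 761 ≥ 700; DTI 47.8% ≤ 50%; employment 23 ≥ 18 mo → qualifies.
Product C: score 761 ≥ 600; DTI 47.8% > 36% → does not qualify.
Qualifying: Product A, Product B. Lowest rate is 5.90% → Product A.

Product A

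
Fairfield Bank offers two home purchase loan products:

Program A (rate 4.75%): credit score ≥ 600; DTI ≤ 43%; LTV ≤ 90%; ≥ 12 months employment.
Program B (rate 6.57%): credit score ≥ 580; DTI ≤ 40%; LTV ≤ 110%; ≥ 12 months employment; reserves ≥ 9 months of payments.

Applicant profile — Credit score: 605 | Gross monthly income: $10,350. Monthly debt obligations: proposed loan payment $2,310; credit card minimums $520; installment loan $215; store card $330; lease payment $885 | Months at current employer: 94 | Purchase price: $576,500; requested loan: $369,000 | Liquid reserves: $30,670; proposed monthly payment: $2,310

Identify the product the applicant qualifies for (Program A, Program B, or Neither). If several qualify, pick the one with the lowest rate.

Program A

Total debts = (2,310 + 520 + 215 + 330 + 885) = 4,260; DTI = 4,260/10,350 = 41.2%.
LTV = 369,000/576,500 = 64%.
Reserves = 30,670/2,310 = 13.3 months.
Program A: score 605 ≥ 600; DTI 41.2% ≤ 43%; LTV 64% ≤ 90%; employment 94 ≥ 12 mo → qualifies.
Program B: score 605 ≥ 580; DTI 41.2% > 40%; LTV 64% ≤ 110%; employment 94 ≥ 12 mo; reserves 13.3 ≥ 9 mo → does not qualify.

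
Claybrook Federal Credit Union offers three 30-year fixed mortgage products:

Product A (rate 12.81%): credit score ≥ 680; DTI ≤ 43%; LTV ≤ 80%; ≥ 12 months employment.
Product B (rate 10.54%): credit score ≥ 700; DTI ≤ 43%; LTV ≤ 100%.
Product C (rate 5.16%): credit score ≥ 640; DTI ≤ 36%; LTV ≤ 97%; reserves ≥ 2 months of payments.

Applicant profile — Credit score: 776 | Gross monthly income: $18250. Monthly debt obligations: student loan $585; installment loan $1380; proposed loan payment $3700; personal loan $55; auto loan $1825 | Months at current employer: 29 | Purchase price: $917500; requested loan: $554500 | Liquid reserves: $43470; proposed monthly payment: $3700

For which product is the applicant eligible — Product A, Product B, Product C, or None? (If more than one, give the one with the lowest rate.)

Product B

Total debts = (585 + 1,380 + 3,700 + 55 + 1,825) = 7,545; DTI = 7,545/18,250 = 41.3%.
LTV = 554,500/917,500 = 60.4%.
Reserves = 43,470/3,700 = 11.7 months.
Product A: score 776 ≥ 680; DTI 41.3% ≤ 43%; LTV 60.4% ≤ 80%; employment 29 ≥ 12 mo → qualifies.
Product B: score 776 ≥ 700; DTI 41.3% ≤ 43%; LTV 60.4% ≤ 100% → qualifies.
Product C: score 776 ≥ 640; DTI 41.3% > 36%; LTV 60.4% ≤ 97%; reserves 11.7 ≥ 2 mo → does not qualify.
Qualifying: Product A, Product B. Lowest rate is 10.54% → Product B.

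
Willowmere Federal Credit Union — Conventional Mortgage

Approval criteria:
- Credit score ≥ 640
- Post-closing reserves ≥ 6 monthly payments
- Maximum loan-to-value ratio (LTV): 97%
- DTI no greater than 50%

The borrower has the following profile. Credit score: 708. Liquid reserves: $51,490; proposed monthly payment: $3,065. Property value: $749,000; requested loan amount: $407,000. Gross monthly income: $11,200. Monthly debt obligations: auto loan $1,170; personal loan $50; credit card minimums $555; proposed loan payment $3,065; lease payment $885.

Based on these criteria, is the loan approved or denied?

Denied

Credit score 708 ≥ 640 (meets)
Reserves = 51,490/3,065 = 16.8 months ≥ 6
Loan-to-value = 407,000/749,000 = 54.3% — pass (97% max)
Total monthly debts = (1,170 + 50 + 555 + 3,065 + 885) = 5,725. DTI = 5,725/11,200 = 51.1% > 50%
Fails on DTI.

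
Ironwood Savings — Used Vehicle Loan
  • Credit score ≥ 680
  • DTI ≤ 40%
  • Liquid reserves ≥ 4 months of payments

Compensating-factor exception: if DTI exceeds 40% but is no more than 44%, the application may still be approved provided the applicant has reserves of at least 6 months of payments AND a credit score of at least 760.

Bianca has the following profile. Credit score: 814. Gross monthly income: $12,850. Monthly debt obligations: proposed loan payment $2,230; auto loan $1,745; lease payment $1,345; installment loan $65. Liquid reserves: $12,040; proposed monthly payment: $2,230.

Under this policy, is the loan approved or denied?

Denied

Credit score 814 ≥ 680 (meets base)
Total debts = (2,230 + 1,745 + 1,345 + 65) = 5,385. DTI = 5,385/12,850 = 41.9% > 40% — standard DTI limit exceeded.
Reserves: 12,040 ÷ 2,230 = 5.4 months (meets 4-month minimum)
41.9% falls in the override range (40%–44%), so the compensating-factor test applies.
Reserves 5.4 < 6 months; credit score 814 ≥ 760.
Override conditions not both satisfied; exception does not apply.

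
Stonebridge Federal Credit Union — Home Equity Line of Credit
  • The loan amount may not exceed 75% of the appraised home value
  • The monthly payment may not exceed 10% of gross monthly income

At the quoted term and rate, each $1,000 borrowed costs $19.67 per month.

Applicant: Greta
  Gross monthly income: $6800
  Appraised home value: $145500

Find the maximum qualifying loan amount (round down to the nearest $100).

$34,500

Payment cap: 10% × $6,800 = $680/month.
At $19.67 per $1,000, that supports 680/19.67 × 1,000 ≈ $34,570 → $34,500.
LTV cap: 75% × $145,500 = $109,125 → $109,100.
Binding constraint: payment-to-income.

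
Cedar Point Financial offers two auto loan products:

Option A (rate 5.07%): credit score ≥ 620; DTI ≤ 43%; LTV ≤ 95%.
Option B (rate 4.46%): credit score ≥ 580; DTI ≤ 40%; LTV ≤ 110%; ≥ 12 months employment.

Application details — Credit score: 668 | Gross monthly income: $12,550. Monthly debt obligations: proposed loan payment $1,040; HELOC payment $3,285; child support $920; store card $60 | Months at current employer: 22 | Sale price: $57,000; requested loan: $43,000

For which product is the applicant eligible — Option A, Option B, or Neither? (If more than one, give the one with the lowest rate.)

Total debts = (1,040 + 3,285 + 920 + 60) = 5,305; DTI = 5,305/12,550 = 42.3%.
LTV = 43,000/57,000 = 75.4%.
Option A: score 668 ≥ 620; DTI 42.3% ≤ 43%; LTV 75.4% ≤ 95% → qualifies.
Option B: score 668 ≥ 580; DTI 42.3% > 40%; LTV 75.4% ≤ 110%; employment 22 ≥ 12 mo → does not qualify.

Option A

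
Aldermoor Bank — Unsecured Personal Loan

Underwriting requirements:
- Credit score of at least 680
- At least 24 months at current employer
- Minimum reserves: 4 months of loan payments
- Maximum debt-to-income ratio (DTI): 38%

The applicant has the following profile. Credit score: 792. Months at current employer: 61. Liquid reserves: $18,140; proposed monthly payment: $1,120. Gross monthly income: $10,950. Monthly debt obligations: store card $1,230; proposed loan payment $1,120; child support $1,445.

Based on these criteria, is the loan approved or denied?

Approved

Credit score 792 ≥ 680 (meets)
Employment 61 ≥ 24 months
Liquid reserves cover 18,140/1,120 = 16.2 months — ≥ 4 required
Total monthly debts = (1,230 + 1,120 + 1,445) = 3,795. Debt-to-income = 3,795/10,950 = 34.7% — meets 38% limit
All criteria satisfied.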